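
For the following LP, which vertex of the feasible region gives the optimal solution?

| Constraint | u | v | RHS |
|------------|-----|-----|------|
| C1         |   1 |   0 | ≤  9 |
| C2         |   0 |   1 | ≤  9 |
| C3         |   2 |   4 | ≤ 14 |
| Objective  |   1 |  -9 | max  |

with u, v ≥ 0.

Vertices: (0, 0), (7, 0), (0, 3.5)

Evaluate the objective at each vertex of the feasible region:
  z(0, 0) = 0
  z(7, 0) = 7  ←
  z(0, 3.5) = -31.5
The maximum is at u = 7, v = 0.

(7, 0)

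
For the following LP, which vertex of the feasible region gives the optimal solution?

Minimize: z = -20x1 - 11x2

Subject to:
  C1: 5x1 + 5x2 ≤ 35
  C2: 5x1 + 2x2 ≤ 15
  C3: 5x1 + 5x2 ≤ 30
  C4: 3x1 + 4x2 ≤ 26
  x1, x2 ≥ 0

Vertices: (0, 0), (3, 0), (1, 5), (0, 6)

Evaluate the objective at each vertex of the feasible region:
  z(0, 0) = 0
  z(3, 0) = -60
  z(1, 5) = -75  ←
  z(0, 6) = -66
The minimum is at x1 = 1, x2 = 5.

(1, 5)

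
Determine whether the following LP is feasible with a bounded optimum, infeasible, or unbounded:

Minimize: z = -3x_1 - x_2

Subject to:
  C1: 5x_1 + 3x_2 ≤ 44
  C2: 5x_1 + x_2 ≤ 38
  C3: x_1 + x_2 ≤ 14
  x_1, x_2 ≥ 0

Feasible with a bounded optimal solution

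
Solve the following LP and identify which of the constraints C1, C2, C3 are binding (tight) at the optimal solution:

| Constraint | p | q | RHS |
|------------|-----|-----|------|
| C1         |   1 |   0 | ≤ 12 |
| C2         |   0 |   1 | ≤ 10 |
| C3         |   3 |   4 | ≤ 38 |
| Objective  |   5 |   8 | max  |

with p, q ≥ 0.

At p = 0, q = 9.5, compute slack b - a·x for each constraint:
  C1: 12 − 0 = 12  (slack)
  C2: 10 − 9.5 = 0.5  (slack)
  C3: 38 − 38 = 0  (binding)

Optimal: p = 0, q = 9.5
Binding: C3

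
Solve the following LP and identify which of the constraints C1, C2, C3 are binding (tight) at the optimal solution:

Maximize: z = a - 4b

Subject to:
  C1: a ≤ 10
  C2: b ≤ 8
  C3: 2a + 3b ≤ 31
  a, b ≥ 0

At a = 10, b = 0, compute slack b - a·x for each constraint:
  C1: 10 − 10 = 0  (binding)
  C2: 8 − 0 = 8  (slack)
  C3: 31 − 20 = 11  (slack)

Optimal: a = 10, b = 0
Binding: C1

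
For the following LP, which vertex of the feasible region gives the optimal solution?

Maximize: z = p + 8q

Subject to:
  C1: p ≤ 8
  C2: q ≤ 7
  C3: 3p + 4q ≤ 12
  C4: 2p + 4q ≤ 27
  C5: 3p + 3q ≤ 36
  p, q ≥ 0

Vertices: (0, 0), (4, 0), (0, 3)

Evaluate the objective at each vertex of the feasible region:
  z(0, 0) = 0
  z(4, 0) = 4
  z(0, 3) = 24  ←
The maximum is at p = 0, q = 3.

(0, 3)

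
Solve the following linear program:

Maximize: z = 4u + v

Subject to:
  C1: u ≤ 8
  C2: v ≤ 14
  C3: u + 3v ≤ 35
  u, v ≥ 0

Evaluate the objective at each vertex of the feasible region:
  z(0, 0) = 0
  z(8, 0) = 32
  z(8, 9) = 41  ←
  z(0, 11.67) = 11.67
The maximum is at u = 8, v = 9.

u = 8, v = 9, z = 41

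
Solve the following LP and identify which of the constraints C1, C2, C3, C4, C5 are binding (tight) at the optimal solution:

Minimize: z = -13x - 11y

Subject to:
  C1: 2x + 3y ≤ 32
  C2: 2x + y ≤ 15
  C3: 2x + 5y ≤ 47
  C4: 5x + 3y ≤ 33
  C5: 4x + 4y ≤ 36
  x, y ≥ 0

At x = 3, y = 6, compute slack b - a·x for each constraint:
  C1: 32 − 24 = 8  (slack)
  C2: 15 − 12 = 3  (slack)
  C3: 47 − 36 = 11  (slack)
  C4: 33 − 33 = 0  (binding)
  C5: 36 − 36 = 0  (binding)

Optimal: x = 3, y = 6
Binding: C4, C5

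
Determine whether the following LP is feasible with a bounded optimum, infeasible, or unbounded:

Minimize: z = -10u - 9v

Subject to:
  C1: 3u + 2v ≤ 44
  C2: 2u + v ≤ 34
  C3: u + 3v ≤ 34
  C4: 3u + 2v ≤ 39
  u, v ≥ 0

Feasible with a bounded optimal solution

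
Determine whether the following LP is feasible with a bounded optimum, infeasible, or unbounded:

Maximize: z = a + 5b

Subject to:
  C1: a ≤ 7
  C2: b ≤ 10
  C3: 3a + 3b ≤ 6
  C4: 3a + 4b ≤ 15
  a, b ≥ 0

Feasible with a bounded optimal solution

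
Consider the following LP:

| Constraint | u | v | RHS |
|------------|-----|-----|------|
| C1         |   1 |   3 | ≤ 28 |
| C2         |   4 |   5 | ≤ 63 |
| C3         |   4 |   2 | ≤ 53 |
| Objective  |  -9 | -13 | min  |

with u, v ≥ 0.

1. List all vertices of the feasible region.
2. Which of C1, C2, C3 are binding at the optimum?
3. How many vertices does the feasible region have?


1. (0, 0), (13.25, 0), (11.58, 3.333), (7, 7), (0, 9.333)
2. C1, C2
3. 5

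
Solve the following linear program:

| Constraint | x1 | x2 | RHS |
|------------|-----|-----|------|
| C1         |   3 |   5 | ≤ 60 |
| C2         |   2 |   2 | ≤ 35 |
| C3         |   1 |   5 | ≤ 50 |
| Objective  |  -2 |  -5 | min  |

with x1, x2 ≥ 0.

Evaluate the objective at each vertex of the feasible region:
  z(0, 0) = 0
  z(17.5, 0) = -35
  z(13.75, 3.75) = -46.25
  z(5, 9) = -55  ←
  z(0, 10) = -50
The minimum is at x1 = 5, x2 = 9.

x1 = 5, x2 = 9, z = -55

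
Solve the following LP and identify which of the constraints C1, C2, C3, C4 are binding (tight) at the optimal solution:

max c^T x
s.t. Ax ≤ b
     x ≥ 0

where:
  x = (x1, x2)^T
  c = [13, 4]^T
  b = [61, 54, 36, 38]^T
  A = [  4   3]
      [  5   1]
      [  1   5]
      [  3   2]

At x1 = 10, x2 = 4, compute slack b - a·x for each constraint:
  C1: 61 − 52 = 9  (slack)
  C2: 54 − 54 = 0  (binding)
  C3: 36 − 30 = 6  (slack)
  C4: 38 − 38 = 0  (binding)

Optimal: x1 = 10, x2 = 4
Binding: C2, C4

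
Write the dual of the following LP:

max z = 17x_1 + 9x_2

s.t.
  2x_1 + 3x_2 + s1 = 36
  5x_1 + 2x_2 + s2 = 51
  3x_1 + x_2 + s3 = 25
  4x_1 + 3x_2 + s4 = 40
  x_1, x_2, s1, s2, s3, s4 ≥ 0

Primal max cᵀx s.t. Ax ≤ b, x ≥ 0  →  Dual min bᵀy s.t. Aᵀy ≥ c, y ≥ 0.

Minimize: z = 36y1 + 51y2 + 25y3 + 40y4

Subject to:
  2y1 + 5y2 + 3y3 + 4y4 ≥ 17
  3y1 + 2y2 + y3 + 3y4 ≥ 9
  y1, y2, y3, y4 ≥ 0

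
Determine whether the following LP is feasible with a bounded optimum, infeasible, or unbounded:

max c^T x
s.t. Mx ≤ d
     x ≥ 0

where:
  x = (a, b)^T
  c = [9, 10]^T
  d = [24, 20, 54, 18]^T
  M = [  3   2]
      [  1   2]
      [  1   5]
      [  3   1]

Feasible with a bounded optimal solution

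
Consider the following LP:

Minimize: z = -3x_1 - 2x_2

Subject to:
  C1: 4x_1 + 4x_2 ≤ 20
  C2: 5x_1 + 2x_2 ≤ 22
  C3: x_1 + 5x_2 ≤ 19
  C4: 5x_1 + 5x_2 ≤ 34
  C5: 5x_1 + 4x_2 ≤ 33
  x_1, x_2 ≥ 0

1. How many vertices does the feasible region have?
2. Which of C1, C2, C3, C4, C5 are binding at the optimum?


1. 5
2. C1, C2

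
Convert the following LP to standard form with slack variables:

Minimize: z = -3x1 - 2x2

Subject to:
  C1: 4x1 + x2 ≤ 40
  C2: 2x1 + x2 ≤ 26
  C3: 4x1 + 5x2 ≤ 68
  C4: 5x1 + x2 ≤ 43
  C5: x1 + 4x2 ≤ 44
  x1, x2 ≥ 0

min z = -3x1 - 2x2

s.t.
  4x1 + x2 + s1 = 40
  2x1 + x2 + s2 = 26
  4x1 + 5x2 + s3 = 68
  5x1 + x2 + s4 = 43
  x1 + 4x2 + s5 = 44
  x1, x2, s1, s2, s3, s4, s5 ≥ 0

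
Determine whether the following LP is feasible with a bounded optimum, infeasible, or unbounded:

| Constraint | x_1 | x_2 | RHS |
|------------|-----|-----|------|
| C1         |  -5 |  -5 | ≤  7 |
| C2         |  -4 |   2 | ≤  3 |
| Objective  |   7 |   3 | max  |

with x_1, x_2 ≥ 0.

Unbounded (objective can increase without bound)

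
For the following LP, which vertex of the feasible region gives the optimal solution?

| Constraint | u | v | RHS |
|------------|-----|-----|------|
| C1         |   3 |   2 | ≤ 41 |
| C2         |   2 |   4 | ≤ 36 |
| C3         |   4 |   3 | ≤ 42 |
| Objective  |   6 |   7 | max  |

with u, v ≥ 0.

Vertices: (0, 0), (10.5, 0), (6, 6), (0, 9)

Evaluate the objective at each vertex of the feasible region:
  z(0, 0) = 0
  z(10.5, 0) = 63
  z(6, 6) = 78  ←
  z(0, 9) = 63
The maximum is at u = 6, v = 6.

(6, 6)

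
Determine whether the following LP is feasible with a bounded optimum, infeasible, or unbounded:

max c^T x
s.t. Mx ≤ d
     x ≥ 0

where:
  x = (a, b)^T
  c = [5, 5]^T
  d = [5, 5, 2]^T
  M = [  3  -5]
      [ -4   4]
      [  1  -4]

Unbounded (objective can increase without bound)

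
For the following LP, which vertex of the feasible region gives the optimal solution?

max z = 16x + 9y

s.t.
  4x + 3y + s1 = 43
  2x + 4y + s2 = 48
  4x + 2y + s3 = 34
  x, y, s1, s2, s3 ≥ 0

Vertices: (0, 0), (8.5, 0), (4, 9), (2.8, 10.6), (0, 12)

Evaluate the objective at each vertex of the feasible region:
  z(0, 0) = 0
  z(8.5, 0) = 136
  z(4, 9) = 145  ←
  z(2.8, 10.6) = 140.2
  z(0, 12) = 108
The maximum is at x = 4, y = 9.

(4, 9)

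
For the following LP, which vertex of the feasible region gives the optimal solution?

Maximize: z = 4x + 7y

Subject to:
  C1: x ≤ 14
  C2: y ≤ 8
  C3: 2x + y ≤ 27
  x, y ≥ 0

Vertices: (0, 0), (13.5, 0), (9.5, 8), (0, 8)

Evaluate the objective at each vertex of the feasible region:
  z(0, 0) = 0
  z(13.5, 0) = 54
  z(9.5, 8) = 94  ←
  z(0, 8) = 56
The maximum is at x = 9.5, y = 8.

(9.5, 8)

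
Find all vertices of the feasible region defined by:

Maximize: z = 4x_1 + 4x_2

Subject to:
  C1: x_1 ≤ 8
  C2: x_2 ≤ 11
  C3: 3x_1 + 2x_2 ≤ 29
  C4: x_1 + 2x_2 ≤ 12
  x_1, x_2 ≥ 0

(0, 0), (8, 0), (8, 2), (0, 6)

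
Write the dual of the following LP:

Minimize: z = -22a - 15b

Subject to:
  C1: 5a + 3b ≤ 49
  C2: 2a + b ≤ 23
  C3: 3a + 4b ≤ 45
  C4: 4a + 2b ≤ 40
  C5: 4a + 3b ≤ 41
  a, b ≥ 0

Primal min cᵀx s.t. Ax ≤ b, x ≥ 0  →  Dual max −bᵀy s.t. Aᵀy ≥ −c, y ≥ 0.

Maximize: z = -49y1 - 23y2 - 45y3 - 40y4 - 41y5

Subject to:
  5y1 + 2y2 + 3y3 + 4y4 + 4y5 ≥ 22
  3y1 + y2 + 4y3 + 2y4 + 3y5 ≥ 15
  y1, y2, y3, y4, y5 ≥ 0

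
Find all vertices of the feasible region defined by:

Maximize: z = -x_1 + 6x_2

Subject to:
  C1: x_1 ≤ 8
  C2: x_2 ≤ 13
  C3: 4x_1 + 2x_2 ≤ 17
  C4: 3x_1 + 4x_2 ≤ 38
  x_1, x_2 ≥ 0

(0, 0), (4.25, 0), (0, 8.5)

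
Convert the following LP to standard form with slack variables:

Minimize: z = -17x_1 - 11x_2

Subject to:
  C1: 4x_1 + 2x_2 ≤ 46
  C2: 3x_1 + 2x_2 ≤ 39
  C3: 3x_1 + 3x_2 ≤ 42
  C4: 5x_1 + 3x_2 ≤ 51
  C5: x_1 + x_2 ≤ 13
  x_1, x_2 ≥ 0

min z = -17x_1 - 11x_2

s.t.
  4x_1 + 2x_2 + s1 = 46
  3x_1 + 2x_2 + s2 = 39
  3x_1 + 3x_2 + s3 = 42
  5x_1 + 3x_2 + s4 = 51
  x_1 + x_2 + s5 = 13
  x_1, x_2, s1, s2, s3, s4, s5 ≥ 0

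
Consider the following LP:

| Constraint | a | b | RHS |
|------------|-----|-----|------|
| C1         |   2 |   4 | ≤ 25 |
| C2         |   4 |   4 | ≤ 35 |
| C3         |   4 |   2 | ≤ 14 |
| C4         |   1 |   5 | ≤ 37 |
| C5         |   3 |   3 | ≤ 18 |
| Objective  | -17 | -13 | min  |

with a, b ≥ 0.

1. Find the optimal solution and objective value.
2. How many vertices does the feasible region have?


1. a = 1, b = 5, z = -82
2. 4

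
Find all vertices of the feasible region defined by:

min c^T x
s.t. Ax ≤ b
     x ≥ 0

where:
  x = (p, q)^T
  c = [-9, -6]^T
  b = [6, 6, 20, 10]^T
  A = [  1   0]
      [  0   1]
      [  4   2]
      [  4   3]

(0, 0), (2.5, 0), (0, 3.333)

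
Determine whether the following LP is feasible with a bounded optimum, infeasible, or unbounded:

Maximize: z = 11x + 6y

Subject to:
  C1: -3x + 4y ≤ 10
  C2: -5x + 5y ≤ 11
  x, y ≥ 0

Unbounded (objective can increase without bound)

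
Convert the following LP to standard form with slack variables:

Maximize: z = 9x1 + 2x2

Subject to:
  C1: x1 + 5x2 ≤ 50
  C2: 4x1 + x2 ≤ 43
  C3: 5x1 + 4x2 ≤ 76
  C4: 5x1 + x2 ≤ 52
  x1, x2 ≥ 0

max z = 9x1 + 2x2

s.t.
  x1 + 5x2 + s1 = 50
  4x1 + x2 + s2 = 43
  5x1 + 4x2 + s3 = 76
  5x1 + x2 + s4 = 52
  x1, x2, s1, s2, s3, s4 ≥ 0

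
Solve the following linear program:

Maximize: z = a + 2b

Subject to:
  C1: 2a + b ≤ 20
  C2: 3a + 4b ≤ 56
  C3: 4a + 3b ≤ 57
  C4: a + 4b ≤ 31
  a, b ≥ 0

Evaluate the objective at each vertex of the feasible region:
  z(0, 0) = 0
  z(10, 0) = 10
  z(7, 6) = 19  ←
  z(0, 7.75) = 15.5
The maximum is at a = 7, b = 6.

a = 7, b = 6, z = 19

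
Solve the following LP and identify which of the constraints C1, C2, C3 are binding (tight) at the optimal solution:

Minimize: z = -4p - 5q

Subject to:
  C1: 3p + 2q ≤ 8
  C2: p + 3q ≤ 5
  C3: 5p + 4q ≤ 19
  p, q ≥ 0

At p = 2, q = 1, compute slack b - a·x for each constraint:
  C1: 8 − 8 = 0  (binding)
  C2: 5 − 5 = 0  (binding)
  C3: 19 − 14 = 5  (slack)

Optimal: p = 2, q = 1
Binding: C1, C2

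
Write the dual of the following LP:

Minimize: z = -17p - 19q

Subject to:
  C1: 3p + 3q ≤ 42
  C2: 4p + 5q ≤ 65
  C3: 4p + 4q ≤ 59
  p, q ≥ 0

Primal min cᵀx s.t. Ax ≤ b, x ≥ 0  →  Dual max −bᵀy s.t. Aᵀy ≥ −c, y ≥ 0.

Maximize: z = -42y1 - 65y2 - 59y3

Subject to:
  3y1 + 4y2 + 4y3 ≥ 17
  3y1 + 5y2 + 4y3 ≥ 19
  y1, y2, y3 ≥ 0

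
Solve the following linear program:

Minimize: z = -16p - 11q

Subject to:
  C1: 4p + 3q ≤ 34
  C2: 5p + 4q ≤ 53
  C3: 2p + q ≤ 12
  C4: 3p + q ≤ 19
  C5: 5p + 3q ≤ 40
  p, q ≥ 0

Evaluate the objective at each vertex of the feasible region:
  z(0, 0) = 0
  z(6, 0) = -96
  z(1, 10) = -126  ←
  z(0, 11.33) = -124.7
The minimum is at p = 1, q = 10.

p = 1, q = 10, z = -126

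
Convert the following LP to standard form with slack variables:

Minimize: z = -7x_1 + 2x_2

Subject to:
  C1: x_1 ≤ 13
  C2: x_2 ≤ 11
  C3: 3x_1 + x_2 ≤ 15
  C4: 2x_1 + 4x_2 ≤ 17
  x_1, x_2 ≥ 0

min z = -7x_1 + 2x_2

s.t.
  x_1 + s1 = 13
  x_2 + s2 = 11
  3x_1 + x_2 + s3 = 15
  2x_1 + 4x_2 + s4 = 17
  x_1, x_2, s1, s2, s3, s4 ≥ 0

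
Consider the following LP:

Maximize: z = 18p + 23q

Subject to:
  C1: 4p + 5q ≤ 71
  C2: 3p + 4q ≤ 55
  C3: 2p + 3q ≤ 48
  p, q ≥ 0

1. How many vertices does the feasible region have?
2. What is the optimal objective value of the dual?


1. 4
2. 323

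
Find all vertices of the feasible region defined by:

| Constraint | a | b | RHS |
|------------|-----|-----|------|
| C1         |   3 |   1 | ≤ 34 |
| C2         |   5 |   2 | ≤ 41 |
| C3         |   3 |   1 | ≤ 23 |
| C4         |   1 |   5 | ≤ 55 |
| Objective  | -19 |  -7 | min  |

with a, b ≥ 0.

(0, 0), (7.667, 0), (5, 8), (4.13, 10.17), (0, 11)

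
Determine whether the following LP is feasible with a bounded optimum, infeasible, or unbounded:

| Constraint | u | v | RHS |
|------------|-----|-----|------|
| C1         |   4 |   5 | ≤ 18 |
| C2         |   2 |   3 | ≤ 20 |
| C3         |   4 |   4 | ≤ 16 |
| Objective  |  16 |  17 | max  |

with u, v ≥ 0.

Feasible with a bounded optimal solution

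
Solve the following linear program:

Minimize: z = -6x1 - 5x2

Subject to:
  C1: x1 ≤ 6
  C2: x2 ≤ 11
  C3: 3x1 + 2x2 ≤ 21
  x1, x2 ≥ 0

Evaluate the objective at each vertex of the feasible region:
  z(0, 0) = 0
  z(6, 0) = -36
  z(6, 1.5) = -43.5
  z(0, 10.5) = -52.5  ←
The minimum is at x1 = 0, x2 = 10.5.

x1 = 0, x2 = 10.5, z = -52.5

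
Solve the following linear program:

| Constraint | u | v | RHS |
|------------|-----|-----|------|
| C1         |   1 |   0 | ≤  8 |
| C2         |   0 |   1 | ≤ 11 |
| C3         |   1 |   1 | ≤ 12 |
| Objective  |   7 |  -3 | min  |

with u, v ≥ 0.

Evaluate the objective at each vertex of the feasible region:
  z(0, 0) = 0
  z(8, 0) = 56
  z(8, 4) = 44
  z(1, 11) = -26
  z(0, 11) = -33  ←
The minimum is at u = 0, v = 11.

u = 0, v = 11, z = -33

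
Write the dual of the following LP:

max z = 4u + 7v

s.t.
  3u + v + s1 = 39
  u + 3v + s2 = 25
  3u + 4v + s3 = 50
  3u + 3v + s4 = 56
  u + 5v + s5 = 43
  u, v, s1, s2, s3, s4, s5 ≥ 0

Primal max cᵀx s.t. Ax ≤ b, x ≥ 0  →  Dual min bᵀy s.t. Aᵀy ≥ c, y ≥ 0.

Minimize: z = 39y1 + 25y2 + 50y3 + 56y4 + 43y5

Subject to:
  3y1 + y2 + 3y3 + 3y4 + y5 ≥ 4
  y1 + 3y2 + 4y3 + 3y4 + 5y5 ≥ 7
  y1, y2, y3, y4, y5 ≥ 0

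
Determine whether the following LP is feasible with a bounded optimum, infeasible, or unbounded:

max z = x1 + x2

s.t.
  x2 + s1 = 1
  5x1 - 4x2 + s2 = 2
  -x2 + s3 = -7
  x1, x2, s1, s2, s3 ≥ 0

Infeasible (no feasible solution exists)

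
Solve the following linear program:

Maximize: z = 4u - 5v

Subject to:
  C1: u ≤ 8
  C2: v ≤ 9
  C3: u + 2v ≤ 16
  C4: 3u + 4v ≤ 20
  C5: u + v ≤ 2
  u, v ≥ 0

Evaluate the objective at each vertex of the feasible region:
  z(0, 0) = 0
  z(2, 0) = 8  ←
  z(0, 2) = -10
The maximum is at u = 2, v = 0.

u = 2, v = 0, z = 8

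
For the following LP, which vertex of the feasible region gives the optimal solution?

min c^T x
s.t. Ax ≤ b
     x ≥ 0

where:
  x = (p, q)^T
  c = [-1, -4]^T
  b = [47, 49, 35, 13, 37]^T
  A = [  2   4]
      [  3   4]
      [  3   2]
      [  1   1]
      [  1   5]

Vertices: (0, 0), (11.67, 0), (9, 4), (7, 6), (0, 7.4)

Evaluate the objective at each vertex of the feasible region:
  z(0, 0) = 0
  z(11.67, 0) = -11.67
  z(9, 4) = -25
  z(7, 6) = -31  ←
  z(0, 7.4) = -29.6
The minimum is at p = 7, q = 6.

(7, 6)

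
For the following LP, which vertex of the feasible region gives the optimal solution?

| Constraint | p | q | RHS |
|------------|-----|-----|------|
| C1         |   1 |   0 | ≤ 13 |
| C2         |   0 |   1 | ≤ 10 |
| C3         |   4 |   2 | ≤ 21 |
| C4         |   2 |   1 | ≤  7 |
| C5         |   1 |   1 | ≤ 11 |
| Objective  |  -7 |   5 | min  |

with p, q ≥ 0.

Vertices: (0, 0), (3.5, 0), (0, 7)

Evaluate the objective at each vertex of the feasible region:
  z(0, 0) = 0
  z(3.5, 0) = -24.5  ←
  z(0, 7) = 35
The minimum is at p = 3.5, q = 0.

(3.5, 0)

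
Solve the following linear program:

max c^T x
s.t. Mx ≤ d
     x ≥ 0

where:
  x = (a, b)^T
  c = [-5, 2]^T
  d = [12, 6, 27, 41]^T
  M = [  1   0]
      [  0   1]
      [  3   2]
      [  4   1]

Evaluate the objective at each vertex of the feasible region:
  z(0, 0) = 0
  z(9, 0) = -45
  z(5, 6) = -13
  z(0, 6) = 12  ←
The maximum is at a = 0, b = 6.

a = 0, b = 6, z = 12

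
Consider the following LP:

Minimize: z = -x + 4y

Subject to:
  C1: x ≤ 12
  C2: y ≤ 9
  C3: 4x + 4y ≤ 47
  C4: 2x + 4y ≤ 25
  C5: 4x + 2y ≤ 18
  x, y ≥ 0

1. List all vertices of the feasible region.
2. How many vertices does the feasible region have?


1. (0, 0), (4.5, 0), (1.833, 5.333), (0, 6.25)
2. 4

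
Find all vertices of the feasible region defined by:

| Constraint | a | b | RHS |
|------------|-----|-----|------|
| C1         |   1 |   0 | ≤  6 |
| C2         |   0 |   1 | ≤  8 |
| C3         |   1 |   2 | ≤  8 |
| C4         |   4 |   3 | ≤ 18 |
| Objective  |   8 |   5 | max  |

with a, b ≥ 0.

(0, 0), (4.5, 0), (2.4, 2.8), (0, 4)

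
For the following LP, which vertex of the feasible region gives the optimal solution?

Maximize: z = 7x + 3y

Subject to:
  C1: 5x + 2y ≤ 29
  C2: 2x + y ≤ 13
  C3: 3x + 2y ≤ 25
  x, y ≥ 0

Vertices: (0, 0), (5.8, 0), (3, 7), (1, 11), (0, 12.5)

Evaluate the objective at each vertex of the feasible region:
  z(0, 0) = 0
  z(5.8, 0) = 40.6
  z(3, 7) = 42  ←
  z(1, 11) = 40
  z(0, 12.5) = 37.5
The maximum is at x = 3, y = 7.

(3, 7)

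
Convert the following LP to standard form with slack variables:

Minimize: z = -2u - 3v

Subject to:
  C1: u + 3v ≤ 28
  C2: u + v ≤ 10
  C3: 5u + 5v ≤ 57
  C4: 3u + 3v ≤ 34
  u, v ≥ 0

min z = -2u - 3v

s.t.
  u + 3v + s1 = 28
  u + v + s2 = 10
  5u + 5v + s3 = 57
  3u + 3v + s4 = 34
  u, v, s1, s2, s3, s4 ≥ 0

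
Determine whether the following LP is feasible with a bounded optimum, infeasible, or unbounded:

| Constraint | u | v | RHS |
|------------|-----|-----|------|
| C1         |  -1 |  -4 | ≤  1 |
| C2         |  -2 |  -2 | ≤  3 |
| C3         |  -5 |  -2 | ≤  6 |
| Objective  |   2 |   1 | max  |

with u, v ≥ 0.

Unbounded (objective can increase without bound)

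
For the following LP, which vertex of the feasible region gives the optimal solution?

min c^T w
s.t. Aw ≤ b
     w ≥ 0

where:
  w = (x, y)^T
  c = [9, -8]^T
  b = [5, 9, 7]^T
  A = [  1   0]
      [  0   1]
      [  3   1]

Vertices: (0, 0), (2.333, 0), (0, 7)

Evaluate the objective at each vertex of the feasible region:
  z(0, 0) = 0
  z(2.333, 0) = 21
  z(0, 7) = -56  ←
The minimum is at x = 0, y = 7.

(0, 7)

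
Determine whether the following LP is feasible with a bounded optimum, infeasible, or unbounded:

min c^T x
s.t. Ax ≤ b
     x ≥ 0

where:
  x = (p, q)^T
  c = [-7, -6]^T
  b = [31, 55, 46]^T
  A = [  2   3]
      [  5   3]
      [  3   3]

Feasible with a bounded optimal solution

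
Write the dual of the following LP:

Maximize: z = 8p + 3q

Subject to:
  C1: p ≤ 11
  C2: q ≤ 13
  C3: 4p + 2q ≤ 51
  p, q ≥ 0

Primal max cᵀx s.t. Ax ≤ b, x ≥ 0  →  Dual min bᵀy s.t. Aᵀy ≥ c, y ≥ 0.

Minimize: z = 11y1 + 13y2 + 51y3

Subject to:
  y1 + 4y3 ≥ 8
  y2 + 2y3 ≥ 3
  y1, y2, y3 ≥ 0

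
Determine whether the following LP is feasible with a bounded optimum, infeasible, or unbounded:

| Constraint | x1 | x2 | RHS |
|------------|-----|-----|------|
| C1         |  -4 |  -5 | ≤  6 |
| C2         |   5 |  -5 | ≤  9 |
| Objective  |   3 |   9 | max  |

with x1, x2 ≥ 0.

Unbounded (objective can increase without bound)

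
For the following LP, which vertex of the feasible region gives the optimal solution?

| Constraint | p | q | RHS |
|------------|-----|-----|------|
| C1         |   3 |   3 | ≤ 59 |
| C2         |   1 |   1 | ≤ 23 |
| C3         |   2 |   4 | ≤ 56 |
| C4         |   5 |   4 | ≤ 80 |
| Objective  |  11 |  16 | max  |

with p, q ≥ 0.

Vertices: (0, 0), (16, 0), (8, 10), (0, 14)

Evaluate the objective at each vertex of the feasible region:
  z(0, 0) = 0
  z(16, 0) = 176
  z(8, 10) = 248  ←
  z(0, 14) = 224
The maximum is at p = 8, q = 10.

(8, 10)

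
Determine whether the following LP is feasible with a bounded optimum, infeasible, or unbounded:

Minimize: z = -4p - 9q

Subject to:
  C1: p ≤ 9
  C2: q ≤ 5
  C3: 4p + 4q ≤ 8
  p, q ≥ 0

Feasible with a bounded optimal solution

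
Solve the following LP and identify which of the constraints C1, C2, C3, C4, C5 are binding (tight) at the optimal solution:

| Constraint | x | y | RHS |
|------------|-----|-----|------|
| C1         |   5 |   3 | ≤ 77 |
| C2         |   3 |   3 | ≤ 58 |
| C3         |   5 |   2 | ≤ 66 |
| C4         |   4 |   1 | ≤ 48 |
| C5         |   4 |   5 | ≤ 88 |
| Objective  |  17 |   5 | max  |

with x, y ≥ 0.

At x = 10, y = 8, compute slack b - a·x for each constraint:
  C1: 77 − 74 = 3  (slack)
  C2: 58 − 54 = 4  (slack)
  C3: 66 − 66 = 0  (binding)
  C4: 48 − 48 = 0  (binding)
  C5: 88 − 80 = 8  (slack)

Optimal: x = 10, y = 8
Binding: C3, C4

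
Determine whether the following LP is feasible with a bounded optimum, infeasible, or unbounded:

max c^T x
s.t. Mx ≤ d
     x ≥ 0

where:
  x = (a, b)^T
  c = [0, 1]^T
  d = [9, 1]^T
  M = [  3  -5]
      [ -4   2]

Unbounded (objective can increase without bound)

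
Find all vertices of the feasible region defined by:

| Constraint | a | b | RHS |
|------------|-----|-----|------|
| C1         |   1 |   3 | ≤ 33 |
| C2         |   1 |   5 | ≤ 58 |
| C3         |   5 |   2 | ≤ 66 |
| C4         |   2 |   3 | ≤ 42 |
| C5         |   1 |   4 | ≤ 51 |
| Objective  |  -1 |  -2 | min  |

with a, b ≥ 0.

(0, 0), (13.2, 0), (10.36, 7.091), (9, 8), (0, 11)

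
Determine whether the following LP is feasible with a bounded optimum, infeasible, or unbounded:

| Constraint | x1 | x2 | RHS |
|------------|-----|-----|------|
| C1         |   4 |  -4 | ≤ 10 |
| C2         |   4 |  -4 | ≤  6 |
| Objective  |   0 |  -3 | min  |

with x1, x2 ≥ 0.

Unbounded (objective can decrease without bound)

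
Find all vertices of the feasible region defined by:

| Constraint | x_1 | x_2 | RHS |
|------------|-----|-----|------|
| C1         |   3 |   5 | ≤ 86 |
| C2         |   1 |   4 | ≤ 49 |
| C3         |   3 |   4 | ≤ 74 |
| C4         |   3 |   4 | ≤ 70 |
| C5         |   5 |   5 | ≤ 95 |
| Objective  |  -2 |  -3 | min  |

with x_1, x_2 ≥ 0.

(0, 0), (19, 0), (9, 10), (0, 12.25)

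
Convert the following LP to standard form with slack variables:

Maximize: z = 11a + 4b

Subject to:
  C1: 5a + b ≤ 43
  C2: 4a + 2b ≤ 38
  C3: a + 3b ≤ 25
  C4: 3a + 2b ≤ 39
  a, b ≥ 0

max z = 11a + 4b

s.t.
  5a + b + s1 = 43
  4a + 2b + s2 = 38
  a + 3b + s3 = 25
  3a + 2b + s4 = 39
  a, b, s1, s2, s3, s4 ≥ 0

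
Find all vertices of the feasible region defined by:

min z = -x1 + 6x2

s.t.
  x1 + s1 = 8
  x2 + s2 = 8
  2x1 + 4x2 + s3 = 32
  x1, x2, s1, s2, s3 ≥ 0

(0, 0), (8, 0), (8, 4), (0, 8)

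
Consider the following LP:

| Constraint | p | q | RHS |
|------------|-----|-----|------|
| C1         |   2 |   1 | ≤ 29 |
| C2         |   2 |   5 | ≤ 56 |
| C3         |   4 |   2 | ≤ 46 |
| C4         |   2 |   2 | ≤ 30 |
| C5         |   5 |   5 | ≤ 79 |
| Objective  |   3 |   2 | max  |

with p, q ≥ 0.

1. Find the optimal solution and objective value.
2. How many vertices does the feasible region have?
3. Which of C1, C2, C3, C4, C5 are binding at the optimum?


1. p = 8, q = 7, z = 38
2. 5
3. C3, C4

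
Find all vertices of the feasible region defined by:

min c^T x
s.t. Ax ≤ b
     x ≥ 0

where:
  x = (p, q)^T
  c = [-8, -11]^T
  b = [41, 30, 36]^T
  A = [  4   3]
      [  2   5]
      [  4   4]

(0, 0), (9, 0), (5, 4), (0, 6)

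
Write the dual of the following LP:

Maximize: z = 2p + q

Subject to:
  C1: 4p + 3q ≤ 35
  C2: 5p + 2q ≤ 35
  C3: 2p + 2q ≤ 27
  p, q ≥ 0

Primal max cᵀx s.t. Ax ≤ b, x ≥ 0  →  Dual min bᵀy s.t. Aᵀy ≥ c, y ≥ 0.

Minimize: z = 35y1 + 35y2 + 27y3

Subject to:
  4y1 + 5y2 + 2y3 ≥ 2
  3y1 + 2y2 + 2y3 ≥ 1
  y1, y2, y3 ≥ 0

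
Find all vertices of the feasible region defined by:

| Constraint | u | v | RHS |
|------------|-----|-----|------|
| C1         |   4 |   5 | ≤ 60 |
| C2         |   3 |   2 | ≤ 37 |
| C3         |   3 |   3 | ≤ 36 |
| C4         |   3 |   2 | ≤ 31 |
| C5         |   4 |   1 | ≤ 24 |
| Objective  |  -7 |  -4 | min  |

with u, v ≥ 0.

(0, 0), (6, 0), (4, 8), (0, 12)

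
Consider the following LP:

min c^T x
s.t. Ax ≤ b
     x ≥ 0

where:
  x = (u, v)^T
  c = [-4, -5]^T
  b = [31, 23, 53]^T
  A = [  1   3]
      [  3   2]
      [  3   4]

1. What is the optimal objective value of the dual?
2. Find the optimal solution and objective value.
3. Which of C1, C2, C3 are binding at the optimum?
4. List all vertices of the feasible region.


1. -54
2. u = 1, v = 10, z = -54
3. C1, C2
4. (0, 0), (7.667, 0), (1, 10), (0, 10.33)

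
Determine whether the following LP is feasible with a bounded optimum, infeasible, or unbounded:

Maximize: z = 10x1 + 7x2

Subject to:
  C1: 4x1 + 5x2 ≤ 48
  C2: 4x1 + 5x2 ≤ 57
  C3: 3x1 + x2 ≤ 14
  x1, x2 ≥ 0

Feasible with a bounded optimal solution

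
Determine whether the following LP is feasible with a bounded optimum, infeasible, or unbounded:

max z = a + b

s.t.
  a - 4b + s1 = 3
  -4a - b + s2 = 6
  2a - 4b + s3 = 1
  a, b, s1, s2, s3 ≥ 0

Unbounded (objective can increase without bound)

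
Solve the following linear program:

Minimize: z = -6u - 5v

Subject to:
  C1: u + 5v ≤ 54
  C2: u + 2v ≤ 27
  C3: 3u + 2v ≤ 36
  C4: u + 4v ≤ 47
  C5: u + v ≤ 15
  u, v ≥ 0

Evaluate the objective at each vertex of the feasible region:
  z(0, 0) = 0
  z(12, 0) = -72
  z(6, 9) = -81  ←
  z(5.25, 9.75) = -80.25
  z(0, 10.8) = -54
The minimum is at u = 6, v = 9.

u = 6, v = 9, z = -81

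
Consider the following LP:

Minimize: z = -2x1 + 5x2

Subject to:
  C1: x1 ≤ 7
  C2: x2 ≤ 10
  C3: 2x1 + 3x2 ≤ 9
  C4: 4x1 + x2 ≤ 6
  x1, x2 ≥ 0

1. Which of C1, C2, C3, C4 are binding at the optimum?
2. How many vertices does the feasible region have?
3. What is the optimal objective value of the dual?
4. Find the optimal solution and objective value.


1. C4
2. 4
3. -3
4. x1 = 1.5, x2 = 0, z = -3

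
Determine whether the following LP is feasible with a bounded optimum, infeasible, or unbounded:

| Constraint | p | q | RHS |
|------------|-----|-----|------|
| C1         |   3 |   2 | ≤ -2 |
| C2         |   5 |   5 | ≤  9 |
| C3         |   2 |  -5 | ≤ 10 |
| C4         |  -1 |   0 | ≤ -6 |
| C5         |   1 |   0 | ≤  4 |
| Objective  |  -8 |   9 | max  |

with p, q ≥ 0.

Infeasible (no feasible solution exists)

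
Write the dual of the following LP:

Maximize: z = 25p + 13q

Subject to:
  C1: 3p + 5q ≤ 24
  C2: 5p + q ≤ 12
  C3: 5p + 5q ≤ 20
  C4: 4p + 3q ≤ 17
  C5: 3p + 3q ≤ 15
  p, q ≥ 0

Primal max cᵀx s.t. Ax ≤ b, x ≥ 0  →  Dual min bᵀy s.t. Aᵀy ≥ c, y ≥ 0.

Minimize: z = 24y1 + 12y2 + 20y3 + 17y4 + 15y5

Subject to:
  3y1 + 5y2 + 5y3 + 4y4 + 3y5 ≥ 25
  5y1 + y2 + 5y3 + 3y4 + 3y5 ≥ 13
  y1, y2, y3, y4, y5 ≥ 0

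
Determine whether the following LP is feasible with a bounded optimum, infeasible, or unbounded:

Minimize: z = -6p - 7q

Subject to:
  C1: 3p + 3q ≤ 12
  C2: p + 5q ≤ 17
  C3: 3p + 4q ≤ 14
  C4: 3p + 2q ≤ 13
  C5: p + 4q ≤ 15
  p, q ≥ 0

Feasible with a bounded optimal solution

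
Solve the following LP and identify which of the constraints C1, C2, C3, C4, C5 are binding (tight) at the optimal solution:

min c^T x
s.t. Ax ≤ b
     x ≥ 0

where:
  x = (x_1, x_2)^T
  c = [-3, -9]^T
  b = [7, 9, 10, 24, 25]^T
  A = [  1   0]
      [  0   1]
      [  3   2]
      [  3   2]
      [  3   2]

At x_1 = 0, x_2 = 5, compute slack b - a·x for each constraint:
  C1: 7 − 0 = 7  (slack)
  C2: 9 − 5 = 4  (slack)
  C3: 10 − 10 = 0  (binding)
  C4: 24 − 10 = 14  (slack)
  C5: 25 − 10 = 15  (slack)

Optimal: x_1 = 0, x_2 = 5
Binding: C3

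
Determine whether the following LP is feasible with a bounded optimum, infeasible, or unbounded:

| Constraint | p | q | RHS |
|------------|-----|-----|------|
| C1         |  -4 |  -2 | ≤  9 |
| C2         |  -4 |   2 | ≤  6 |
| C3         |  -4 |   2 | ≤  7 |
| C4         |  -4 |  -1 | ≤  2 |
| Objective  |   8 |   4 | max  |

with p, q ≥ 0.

Unbounded (objective can increase without bound)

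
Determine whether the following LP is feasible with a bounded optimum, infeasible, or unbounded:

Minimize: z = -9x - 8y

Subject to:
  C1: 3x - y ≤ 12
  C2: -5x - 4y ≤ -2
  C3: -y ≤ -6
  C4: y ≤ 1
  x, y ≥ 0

Infeasible (no feasible solution exists)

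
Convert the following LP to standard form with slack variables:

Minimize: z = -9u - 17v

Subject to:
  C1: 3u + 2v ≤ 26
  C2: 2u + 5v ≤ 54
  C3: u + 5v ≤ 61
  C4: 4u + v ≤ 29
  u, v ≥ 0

min z = -9u - 17v

s.t.
  3u + 2v + s1 = 26
  2u + 5v + s2 = 54
  u + 5v + s3 = 61
  4u + v + s4 = 29
  u, v, s1, s2, s3, s4 ≥ 0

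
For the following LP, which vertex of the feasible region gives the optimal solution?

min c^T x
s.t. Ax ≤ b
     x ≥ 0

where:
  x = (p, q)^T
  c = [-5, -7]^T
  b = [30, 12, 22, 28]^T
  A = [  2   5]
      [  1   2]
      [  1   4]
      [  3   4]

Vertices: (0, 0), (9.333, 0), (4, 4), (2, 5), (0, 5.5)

Evaluate the objective at each vertex of the feasible region:
  z(0, 0) = 0
  z(9.333, 0) = -46.67
  z(4, 4) = -48  ←
  z(2, 5) = -45
  z(0, 5.5) = -38.5
The minimum is at p = 4, q = 4.

(4, 4)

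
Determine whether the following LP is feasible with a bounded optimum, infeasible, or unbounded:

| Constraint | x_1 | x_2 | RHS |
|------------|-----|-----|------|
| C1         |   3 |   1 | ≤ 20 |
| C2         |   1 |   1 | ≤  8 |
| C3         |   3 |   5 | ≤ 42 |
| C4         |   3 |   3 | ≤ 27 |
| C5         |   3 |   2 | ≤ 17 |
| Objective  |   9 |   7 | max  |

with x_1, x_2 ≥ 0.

Feasible with a bounded optimal solution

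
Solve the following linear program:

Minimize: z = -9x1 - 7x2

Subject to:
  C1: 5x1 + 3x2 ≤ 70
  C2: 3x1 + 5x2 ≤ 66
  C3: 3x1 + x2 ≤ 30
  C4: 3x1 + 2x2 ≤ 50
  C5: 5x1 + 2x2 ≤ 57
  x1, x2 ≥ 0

Evaluate the objective at each vertex of the feasible region:
  z(0, 0) = 0
  z(10, 0) = -90
  z(7, 9) = -126  ←
  z(0, 13.2) = -92.4
The minimum is at x1 = 7, x2 = 9.

x1 = 7, x2 = 9, z = -126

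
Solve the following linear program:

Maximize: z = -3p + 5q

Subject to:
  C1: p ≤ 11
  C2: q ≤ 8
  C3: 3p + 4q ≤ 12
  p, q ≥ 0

Evaluate the objective at each vertex of the feasible region:
  z(0, 0) = 0
  z(4, 0) = -12
  z(0, 3) = 15  ←
The maximum is at p = 0, q = 3.

p = 0, q = 3, z = 15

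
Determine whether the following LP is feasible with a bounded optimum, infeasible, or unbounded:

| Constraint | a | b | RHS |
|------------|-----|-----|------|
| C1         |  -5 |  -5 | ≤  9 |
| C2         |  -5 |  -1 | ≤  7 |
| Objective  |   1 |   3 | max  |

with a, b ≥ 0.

Unbounded (objective can increase without bound)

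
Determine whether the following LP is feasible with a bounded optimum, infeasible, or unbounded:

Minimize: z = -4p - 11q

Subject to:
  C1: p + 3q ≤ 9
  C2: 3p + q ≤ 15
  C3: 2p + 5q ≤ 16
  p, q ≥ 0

Feasible with a bounded optimal solution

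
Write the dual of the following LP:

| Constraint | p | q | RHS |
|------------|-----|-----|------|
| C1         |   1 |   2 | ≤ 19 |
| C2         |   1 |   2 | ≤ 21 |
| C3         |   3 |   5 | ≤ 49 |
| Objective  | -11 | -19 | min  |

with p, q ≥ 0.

Primal min cᵀx s.t. Ax ≤ b, x ≥ 0  →  Dual max −bᵀy s.t. Aᵀy ≥ −c, y ≥ 0.

Maximize: z = -19y1 - 21y2 - 49y3

Subject to:
  y1 + y2 + 3y3 ≥ 11
  2y1 + 2y2 + 5y3 ≥ 19
  y1, y2, y3 ≥ 0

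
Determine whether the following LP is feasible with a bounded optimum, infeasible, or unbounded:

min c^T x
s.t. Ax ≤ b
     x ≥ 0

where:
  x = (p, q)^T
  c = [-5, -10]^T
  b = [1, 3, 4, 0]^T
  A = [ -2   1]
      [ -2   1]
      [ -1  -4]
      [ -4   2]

Unbounded (objective can decrease without bound)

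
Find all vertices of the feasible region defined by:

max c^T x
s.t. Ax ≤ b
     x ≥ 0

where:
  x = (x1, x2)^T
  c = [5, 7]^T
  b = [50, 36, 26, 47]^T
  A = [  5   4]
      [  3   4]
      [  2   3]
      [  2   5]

(0, 0), (10, 0), (7, 3.75), (4, 6), (0, 8.667)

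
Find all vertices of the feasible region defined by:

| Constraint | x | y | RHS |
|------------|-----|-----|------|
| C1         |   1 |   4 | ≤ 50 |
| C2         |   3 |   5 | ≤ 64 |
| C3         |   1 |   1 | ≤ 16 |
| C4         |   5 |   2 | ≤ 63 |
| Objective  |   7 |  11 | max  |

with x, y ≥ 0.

(0, 0), (12.6, 0), (10.33, 5.667), (8, 8), (0.8571, 12.29), (0, 12.5)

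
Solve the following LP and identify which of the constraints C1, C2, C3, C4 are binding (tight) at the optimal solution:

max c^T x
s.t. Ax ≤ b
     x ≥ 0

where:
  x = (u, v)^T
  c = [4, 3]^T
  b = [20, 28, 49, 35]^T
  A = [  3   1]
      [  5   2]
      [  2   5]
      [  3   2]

At u = 2, v = 9, compute slack b - a·x for each constraint:
  C1: 20 − 15 = 5  (slack)
  C2: 28 − 28 = 0  (binding)
  C3: 49 − 49 = 0  (binding)
  C4: 35 − 24 = 11  (slack)

Optimal: u = 2, v = 9
Binding: C2, C3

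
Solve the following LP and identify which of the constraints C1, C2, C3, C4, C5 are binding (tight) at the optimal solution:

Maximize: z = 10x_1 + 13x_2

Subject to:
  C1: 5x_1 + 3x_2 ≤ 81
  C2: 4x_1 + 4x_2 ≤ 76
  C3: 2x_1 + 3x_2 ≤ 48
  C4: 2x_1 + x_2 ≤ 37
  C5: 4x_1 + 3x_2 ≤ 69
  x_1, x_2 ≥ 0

At x_1 = 9, x_2 = 10, compute slack b - a·x for each constraint:
  C1: 81 − 75 = 6  (slack)
  C2: 76 − 76 = 0  (binding)
  C3: 48 − 48 = 0  (binding)
  C4: 37 − 28 = 9  (slack)
  C5: 69 − 66 = 3  (slack)

Optimal: x_1 = 9, x_2 = 10
Binding: C2, C3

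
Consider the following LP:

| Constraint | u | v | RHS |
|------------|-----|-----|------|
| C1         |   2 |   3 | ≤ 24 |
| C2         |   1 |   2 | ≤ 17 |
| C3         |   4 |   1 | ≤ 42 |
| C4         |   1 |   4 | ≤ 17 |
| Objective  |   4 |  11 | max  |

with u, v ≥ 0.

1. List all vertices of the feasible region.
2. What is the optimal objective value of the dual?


1. (0, 0), (10.5, 0), (10.2, 1.2), (9, 2), (0, 4.25)
2. 58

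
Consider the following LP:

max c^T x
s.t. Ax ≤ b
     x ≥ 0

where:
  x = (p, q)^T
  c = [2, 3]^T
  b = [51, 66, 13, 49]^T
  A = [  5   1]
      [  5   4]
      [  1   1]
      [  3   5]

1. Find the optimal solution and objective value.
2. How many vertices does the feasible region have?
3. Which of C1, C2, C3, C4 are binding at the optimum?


1. p = 8, q = 5, z = 31
2. 5
3. C3, C4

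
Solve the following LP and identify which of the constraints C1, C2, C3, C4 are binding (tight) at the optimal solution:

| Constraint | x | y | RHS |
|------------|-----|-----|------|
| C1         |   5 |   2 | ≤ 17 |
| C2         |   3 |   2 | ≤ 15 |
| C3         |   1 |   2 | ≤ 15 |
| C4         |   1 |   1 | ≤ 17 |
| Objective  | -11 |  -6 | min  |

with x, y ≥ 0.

At x = 1, y = 6, compute slack b - a·x for each constraint:
  C1: 17 − 17 = 0  (binding)
  C2: 15 − 15 = 0  (binding)
  C3: 15 − 13 = 2  (slack)
  C4: 17 − 7 = 10  (slack)

Optimal: x = 1, y = 6
Binding: C1, C2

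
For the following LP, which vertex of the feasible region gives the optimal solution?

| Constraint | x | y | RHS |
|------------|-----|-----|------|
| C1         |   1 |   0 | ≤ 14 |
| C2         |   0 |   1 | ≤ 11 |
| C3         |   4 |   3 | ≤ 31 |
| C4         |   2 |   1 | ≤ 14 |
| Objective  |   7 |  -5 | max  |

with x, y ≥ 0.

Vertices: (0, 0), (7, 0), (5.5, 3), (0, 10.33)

Evaluate the objective at each vertex of the feasible region:
  z(0, 0) = 0
  z(7, 0) = 49  ←
  z(5.5, 3) = 23.5
  z(0, 10.33) = -51.67
The maximum is at x = 7, y = 0.

(7, 0)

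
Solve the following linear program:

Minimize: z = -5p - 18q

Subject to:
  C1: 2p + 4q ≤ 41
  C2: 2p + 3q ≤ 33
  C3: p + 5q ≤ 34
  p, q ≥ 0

Evaluate the objective at each vertex of the feasible region:
  z(0, 0) = 0
  z(16.5, 0) = -82.5
  z(9, 5) = -135  ←
  z(0, 6.8) = -122.4
The minimum is at p = 9, q = 5.

p = 9, q = 5, z = -135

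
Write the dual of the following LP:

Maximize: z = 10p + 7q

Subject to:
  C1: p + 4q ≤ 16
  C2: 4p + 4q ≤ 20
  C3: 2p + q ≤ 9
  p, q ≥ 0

Primal max cᵀx s.t. Ax ≤ b, x ≥ 0  →  Dual min bᵀy s.t. Aᵀy ≥ c, y ≥ 0.

Minimize: z = 16y1 + 20y2 + 9y3

Subject to:
  y1 + 4y2 + 2y3 ≥ 10
  4y1 + 4y2 + y3 ≥ 7
  y1, y2, y3 ≥ 0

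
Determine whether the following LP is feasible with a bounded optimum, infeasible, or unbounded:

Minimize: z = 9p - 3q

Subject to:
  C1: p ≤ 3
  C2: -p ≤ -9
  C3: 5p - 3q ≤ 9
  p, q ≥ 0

Infeasible (no feasible solution exists)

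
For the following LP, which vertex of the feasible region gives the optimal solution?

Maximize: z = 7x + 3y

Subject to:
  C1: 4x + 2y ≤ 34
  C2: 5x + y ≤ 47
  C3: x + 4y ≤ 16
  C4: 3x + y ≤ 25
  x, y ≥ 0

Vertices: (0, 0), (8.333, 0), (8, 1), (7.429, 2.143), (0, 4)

Evaluate the objective at each vertex of the feasible region:
  z(0, 0) = 0
  z(8.333, 0) = 58.33
  z(8, 1) = 59  ←
  z(7.429, 2.143) = 58.43
  z(0, 4) = 12
The maximum is at x = 8, y = 1.

(8, 1)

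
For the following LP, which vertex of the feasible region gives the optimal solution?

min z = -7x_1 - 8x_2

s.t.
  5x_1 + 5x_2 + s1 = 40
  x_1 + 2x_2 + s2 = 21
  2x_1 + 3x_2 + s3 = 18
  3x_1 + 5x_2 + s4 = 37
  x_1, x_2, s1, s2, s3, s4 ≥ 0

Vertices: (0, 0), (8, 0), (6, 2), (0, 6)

Evaluate the objective at each vertex of the feasible region:
  z(0, 0) = 0
  z(8, 0) = -56
  z(6, 2) = -58  ←
  z(0, 6) = -48
The minimum is at x_1 = 6, x_2 = 2.

(6, 2)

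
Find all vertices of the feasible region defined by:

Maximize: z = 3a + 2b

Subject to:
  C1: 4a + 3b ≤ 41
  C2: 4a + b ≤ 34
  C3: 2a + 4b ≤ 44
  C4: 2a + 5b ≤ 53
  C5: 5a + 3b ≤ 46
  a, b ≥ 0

(0, 0), (8.5, 0), (8, 2), (5, 7), (3.286, 9.286), (0, 10.6)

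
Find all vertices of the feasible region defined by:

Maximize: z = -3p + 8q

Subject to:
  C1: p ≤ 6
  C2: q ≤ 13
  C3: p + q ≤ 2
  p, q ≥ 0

(0, 0), (2, 0), (0, 2)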